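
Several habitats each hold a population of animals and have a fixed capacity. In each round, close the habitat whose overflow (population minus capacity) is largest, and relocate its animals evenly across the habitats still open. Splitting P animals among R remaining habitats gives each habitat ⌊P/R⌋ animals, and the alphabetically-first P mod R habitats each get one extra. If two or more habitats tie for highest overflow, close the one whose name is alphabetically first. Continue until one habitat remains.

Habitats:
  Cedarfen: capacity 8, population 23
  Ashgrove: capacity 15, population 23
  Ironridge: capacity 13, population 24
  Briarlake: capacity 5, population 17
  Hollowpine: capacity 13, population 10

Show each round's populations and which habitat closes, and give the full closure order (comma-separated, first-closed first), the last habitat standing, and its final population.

Round 1: Ashgrove=23 Briarlake=17 Cedarfen=23 Hollowpine=10 Ironridge=24 → close Cedarfen (overflow 15)
  23÷4 = 5 each, +1 to first 3
Round 2: Ashgrove=29 Briarlake=23 Hollowpine=16 Ironridge=29 → close Briarlake (overflow 18)
  23÷3 = 7 each, +1 to first 2
Round 3: Ashgrove=37 Hollowpine=24 Ironridge=36 → close Ironridge (overflow 23)
  36÷2 = 18 each, +1 to first 0
Round 4: Ashgrove=55 Hollowpine=42 → close Ashgrove (overflow 40)
  55÷1 = 55 each, +1 to first 0

Closure order: Cedarfen, Briarlake, Ironridge, Ashgrove
Last habitat: Hollowpine with 97 animals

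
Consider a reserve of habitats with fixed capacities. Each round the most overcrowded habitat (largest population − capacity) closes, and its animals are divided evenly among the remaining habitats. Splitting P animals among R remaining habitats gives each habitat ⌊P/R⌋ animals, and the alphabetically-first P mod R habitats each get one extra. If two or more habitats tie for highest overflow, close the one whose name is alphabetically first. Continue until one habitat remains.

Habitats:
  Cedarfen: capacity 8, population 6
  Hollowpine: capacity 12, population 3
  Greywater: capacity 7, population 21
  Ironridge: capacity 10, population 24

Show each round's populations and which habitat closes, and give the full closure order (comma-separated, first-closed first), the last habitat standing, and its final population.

Closure order: Greywater, Ironridge, Cedarfen
Last habitat: Hollowpine with 54 animals

Round 1: Cedarfen=6 Greywater=21 Hollowpine=3 Ironridge=24 → close Greywater (overflow 14)
  21÷3 = 7 each, +1 to first 0
Round 2: Cedarfen=13 Hollowpine=10 Ironridge=31 → close Ironridge (overflow 21)
  31÷2 = 15 each, +1 to first 1
Round 3: Cedarfen=29 Hollowpine=25 → close Cedarfen (overflow 21)
  29÷1 = 29 each, +1 to first 0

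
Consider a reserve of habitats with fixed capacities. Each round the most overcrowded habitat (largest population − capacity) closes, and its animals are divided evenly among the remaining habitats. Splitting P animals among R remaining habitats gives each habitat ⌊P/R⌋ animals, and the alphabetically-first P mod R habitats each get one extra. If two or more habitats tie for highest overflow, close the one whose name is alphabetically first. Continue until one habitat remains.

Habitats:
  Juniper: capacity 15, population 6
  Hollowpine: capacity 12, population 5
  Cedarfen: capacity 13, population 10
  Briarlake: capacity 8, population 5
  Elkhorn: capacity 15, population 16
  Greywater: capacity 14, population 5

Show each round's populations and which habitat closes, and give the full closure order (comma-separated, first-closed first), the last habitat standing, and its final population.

Closure order: Elkhorn, Briarlake, Cedarfen, Hollowpine, Greywater
Last habitat: Juniper with 47 animals

Round 1: Briarlake=5 Cedarfen=10 Elkhorn=16 Greywater=5 Hollowpine=5 Juniper=6 → close Elkhorn (overflow 1)
  16÷5 = 3 each, +1 to first 1
Round 2: Briarlake=9 Cedarfen=13 Greywater=8 Hollowpine=8 Juniper=9 → close Briarlake (overflow 1)
  9÷4 = 2 each, +1 to first 1
Round 3: Cedarfen=16 Greywater=10 Hollowpine=10 Juniper=11 → close Cedarfen (overflow 3)
  16÷3 = 5 each, +1 to first 1
Round 4: Greywater=16 Hollowpine=15 Juniper=16 → close Hollowpine (overflow 3)
  15÷2 = 7 each, +1 to first 1
Round 5: Greywater=24 Juniper=23 → close Greywater (overflow 10)
  24÷1 = 24 each, +1 to first 0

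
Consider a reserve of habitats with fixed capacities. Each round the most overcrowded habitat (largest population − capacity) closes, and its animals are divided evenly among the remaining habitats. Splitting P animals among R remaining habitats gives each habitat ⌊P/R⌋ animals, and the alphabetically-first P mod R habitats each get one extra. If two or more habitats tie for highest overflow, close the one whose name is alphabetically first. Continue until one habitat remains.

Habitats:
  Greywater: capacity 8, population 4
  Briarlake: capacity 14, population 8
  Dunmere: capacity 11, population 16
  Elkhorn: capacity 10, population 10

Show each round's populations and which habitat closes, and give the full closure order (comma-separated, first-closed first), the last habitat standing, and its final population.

Round 1: Briarlake=8 Dunmere=16 Elkhorn=10 Greywater=4 → close Dunmere (overflow 5)
  16÷3 = 5 each, +1 to first 1
Round 2: Briarlake=14 Elkhorn=15 Greywater=9 → close Elkhorn (overflow 5)
  15÷2 = 7 each, +1 to first 1
Round 3: Briarlake=22 Greywater=16 → close Briarlake (overflow 8)
  22÷1 = 22 each, +1 to first 0

Closure order: Dunmere, Elkhorn, Briarlake
Last habitat: Greywater with 38 animals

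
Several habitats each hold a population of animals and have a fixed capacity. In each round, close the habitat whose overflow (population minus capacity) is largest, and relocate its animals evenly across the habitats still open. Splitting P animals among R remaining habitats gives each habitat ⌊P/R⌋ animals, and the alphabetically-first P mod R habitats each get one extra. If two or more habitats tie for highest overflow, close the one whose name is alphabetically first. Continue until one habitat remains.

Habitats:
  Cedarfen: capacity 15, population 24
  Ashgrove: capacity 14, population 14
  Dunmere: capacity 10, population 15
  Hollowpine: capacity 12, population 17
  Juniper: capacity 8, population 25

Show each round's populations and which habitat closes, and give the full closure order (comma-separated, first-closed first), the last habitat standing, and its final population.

Closure order: Juniper, Cedarfen, Dunmere, Hollowpine
Last habitat: Ashgrove with 95 animals

Round 1: Ashgrove=14 Cedarfen=24 Dunmere=15 Hollowpine=17 Juniper=25 → close Juniper (overflow 17)
  25÷4 = 6 each, +1 to first 1
Round 2: Ashgrove=21 Cedarfen=30 Dunmere=21 Hollowpine=23 → close Cedarfen (overflow 15)
  30÷3 = 10 each, +1 to first 0
Round 3: Ashgrove=31 Dunmere=31 Hollowpine=33 → close Dunmere (overflow 21)
  31÷2 = 15 each, +1 to first 1
Round 4: Ashgrove=47 Hollowpine=48 → close Hollowpine (overflow 36)
  48÷1 = 48 each, +1 to first 0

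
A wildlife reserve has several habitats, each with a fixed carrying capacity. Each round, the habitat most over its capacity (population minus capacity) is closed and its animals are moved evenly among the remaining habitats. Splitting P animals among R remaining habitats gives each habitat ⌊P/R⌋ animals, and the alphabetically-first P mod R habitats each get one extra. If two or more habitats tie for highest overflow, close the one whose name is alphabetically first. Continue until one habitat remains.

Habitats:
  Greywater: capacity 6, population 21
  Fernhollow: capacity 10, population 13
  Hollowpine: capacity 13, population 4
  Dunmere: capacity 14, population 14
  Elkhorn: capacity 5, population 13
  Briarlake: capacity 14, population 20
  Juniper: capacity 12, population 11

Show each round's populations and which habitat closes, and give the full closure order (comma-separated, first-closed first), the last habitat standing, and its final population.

Closure order: Greywater, Elkhorn, Briarlake, Fernhollow, Dunmere, Juniper
Last habitat: Hollowpine with 96 animals

Round 1: Briarlake=20 Dunmere=14 Elkhorn=13 Fernhollow=13 Greywater=21 Hollowpine=4 Juniper=11 → close Greywater (overflow 15)
  21÷6 = 3 each, +1 to first 3
Round 2: Briarlake=24 Dunmere=18 Elkhorn=17 Fernhollow=16 Hollowpine=7 Juniper=14 → close Elkhorn (overflow 12)
  17÷5 = 3 each, +1 to first 2
Round 3: Briarlake=28 Dunmere=22 Fernhollow=19 Hollowpine=10 Juniper=17 → close Briarlake (overflow 14)
  28÷4 = 7 each, +1 to first 0
Round 4: Dunmere=29 Fernhollow=26 Hollowpine=17 Juniper=24 → close Fernhollow (overflow 16)
  26÷3 = 8 each, +1 to first 2
Round 5: Dunmere=38 Hollowpine=26 Juniper=32 → close Dunmere (overflow 24)
  38÷2 = 19 each, +1 to first 0
Round 6: Hollowpine=45 Juniper=51 → close Juniper (overflow 39)
  51÷1 = 51 each, +1 to first 0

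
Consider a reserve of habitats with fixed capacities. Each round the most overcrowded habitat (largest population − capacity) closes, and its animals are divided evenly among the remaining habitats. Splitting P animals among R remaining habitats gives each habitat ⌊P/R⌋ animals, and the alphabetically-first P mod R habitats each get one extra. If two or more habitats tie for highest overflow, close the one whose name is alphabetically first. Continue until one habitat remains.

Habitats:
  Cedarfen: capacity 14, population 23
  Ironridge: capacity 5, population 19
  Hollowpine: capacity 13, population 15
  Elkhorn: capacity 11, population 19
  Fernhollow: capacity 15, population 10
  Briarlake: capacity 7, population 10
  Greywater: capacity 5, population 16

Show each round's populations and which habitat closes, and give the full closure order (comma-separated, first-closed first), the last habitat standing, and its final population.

Round 1: Briarlake=10 Cedarfen=23 Elkhorn=19 Fernhollow=10 Greywater=16 Hollowpine=15 Ironridge=19 → close Ironridge (overflow 14)
  19÷6 = 3 each, +1 to first 1
Round 2: Briarlake=14 Cedarfen=26 Elkhorn=22 Fernhollow=13 Greywater=19 Hollowpine=18 → close Greywater (overflow 14)
  19÷5 = 3 each, +1 to first 4
Round 3: Briarlake=18 Cedarfen=30 Elkhorn=26 Fernhollow=17 Hollowpine=21 → close Cedarfen (overflow 16)
  30÷4 = 7 each, +1 to first 2
Round 4: Briarlake=26 Elkhorn=34 Fernhollow=24 Hollowpine=28 → close Elkhorn (overflow 23)
  34÷3 = 11 each, +1 to first 1
Round 5: Briarlake=38 Fernhollow=35 Hollowpine=39 → close Briarlake (overflow 31)
  38÷2 = 19 each, +1 to first 0
Round 6: Fernhollow=54 Hollowpine=58 → close Hollowpine (overflow 45)
  58÷1 = 58 each, +1 to first 0

Closure order: Ironridge, Greywater, Cedarfen, Elkhorn, Briarlake, Hollowpine
Last habitat: Fernhollow with 112 animals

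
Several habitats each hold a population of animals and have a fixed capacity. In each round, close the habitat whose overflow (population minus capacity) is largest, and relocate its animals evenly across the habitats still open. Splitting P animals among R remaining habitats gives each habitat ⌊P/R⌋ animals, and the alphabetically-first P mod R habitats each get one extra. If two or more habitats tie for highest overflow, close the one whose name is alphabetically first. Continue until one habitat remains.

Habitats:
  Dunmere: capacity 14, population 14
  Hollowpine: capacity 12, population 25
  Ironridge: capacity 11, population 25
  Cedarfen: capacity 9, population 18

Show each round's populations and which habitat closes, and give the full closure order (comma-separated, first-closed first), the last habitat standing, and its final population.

Closure order: Ironridge, Hollowpine, Cedarfen
Last habitat: Dunmere with 82 animals

Round 1: Cedarfen=18 Dunmere=14 Hollowpine=25 Ironridge=25 → close Ironridge (overflow 14)
  25÷3 = 8 each, +1 to first 1
Round 2: Cedarfen=27 Dunmere=22 Hollowpine=33 → close Hollowpine (overflow 21)
  33÷2 = 16 each, +1 to first 1
Round 3: Cedarfen=44 Dunmere=38 → close Cedarfen (overflow 35)
  44÷1 = 44 each, +1 to first 0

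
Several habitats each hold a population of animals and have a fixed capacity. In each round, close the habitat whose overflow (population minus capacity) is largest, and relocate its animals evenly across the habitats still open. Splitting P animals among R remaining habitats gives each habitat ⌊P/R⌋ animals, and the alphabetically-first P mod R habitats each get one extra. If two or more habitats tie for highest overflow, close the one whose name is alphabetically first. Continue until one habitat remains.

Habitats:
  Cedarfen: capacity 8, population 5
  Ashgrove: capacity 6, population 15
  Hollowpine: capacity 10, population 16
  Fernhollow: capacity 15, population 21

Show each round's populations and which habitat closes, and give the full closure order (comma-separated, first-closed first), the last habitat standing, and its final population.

Round 1: Ashgrove=15 Cedarfen=5 Fernhollow=21 Hollowpine=16 → close Ashgrove (overflow 9)
  15÷3 = 5 each, +1 to first 0
Round 2: Cedarfen=10 Fernhollow=26 Hollowpine=21 → close Fernhollow (overflow 11)
  26÷2 = 13 each, +1 to first 0
Round 3: Cedarfen=23 Hollowpine=34 → close Hollowpine (overflow 24)
  34÷1 = 34 each, +1 to first 0

Closure order: Ashgrove, Fernhollow, Hollowpine
Last habitat: Cedarfen with 57 animals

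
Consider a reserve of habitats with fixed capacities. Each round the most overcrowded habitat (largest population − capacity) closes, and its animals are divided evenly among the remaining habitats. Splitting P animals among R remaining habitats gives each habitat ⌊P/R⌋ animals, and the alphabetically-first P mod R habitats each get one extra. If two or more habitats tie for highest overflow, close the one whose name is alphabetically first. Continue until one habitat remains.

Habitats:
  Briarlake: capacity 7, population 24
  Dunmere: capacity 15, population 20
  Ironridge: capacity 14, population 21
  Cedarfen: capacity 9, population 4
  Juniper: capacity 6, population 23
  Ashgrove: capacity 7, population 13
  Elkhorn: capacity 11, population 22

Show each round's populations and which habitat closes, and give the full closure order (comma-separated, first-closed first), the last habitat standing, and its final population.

Closure order: Briarlake, Juniper, Elkhorn, Ashgrove, Ironridge, Dunmere
Last habitat: Cedarfen with 127 animals

Round 1: Ashgrove=13 Briarlake=24 Cedarfen=4 Dunmere=20 Elkhorn=22 Ironridge=21 Juniper=23 → close Briarlake (overflow 17)
  24÷6 = 4 each, +1 to first 0
Round 2: Ashgrove=17 Cedarfen=8 Dunmere=24 Elkhorn=26 Ironridge=25 Juniper=27 → close Juniper (overflow 21)
  27÷5 = 5 each, +1 to first 2
Round 3: Ashgrove=23 Cedarfen=14 Dunmere=29 Elkhorn=31 Ironridge=30 → close Elkhorn (overflow 20)
  31÷4 = 7 each, +1 to first 3
Round 4: Ashgrove=31 Cedarfen=22 Dunmere=37 Ironridge=37 → close Ashgrove (overflow 24)
  31÷3 = 10 each, +1 to first 1
Round 5: Cedarfen=33 Dunmere=47 Ironridge=47 → close Ironridge (overflow 33)
  47÷2 = 23 each, +1 to first 1
Round 6: Cedarfen=57 Dunmere=70 → close Dunmere (overflow 55)
  70÷1 = 70 each, +1 to first 0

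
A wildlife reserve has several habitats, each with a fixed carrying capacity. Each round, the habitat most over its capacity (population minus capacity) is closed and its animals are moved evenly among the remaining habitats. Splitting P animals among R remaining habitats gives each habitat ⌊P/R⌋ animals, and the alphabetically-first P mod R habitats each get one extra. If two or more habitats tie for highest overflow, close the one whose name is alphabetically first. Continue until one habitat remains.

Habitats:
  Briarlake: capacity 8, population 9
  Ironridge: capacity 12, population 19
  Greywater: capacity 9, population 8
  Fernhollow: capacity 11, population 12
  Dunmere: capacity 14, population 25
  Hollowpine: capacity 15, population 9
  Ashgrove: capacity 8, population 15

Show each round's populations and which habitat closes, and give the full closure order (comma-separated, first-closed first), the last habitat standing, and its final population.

Round 1: Ashgrove=15 Briarlake=9 Dunmere=25 Fernhollow=12 Greywater=8 Hollowpine=9 Ironridge=19 → close Dunmere (overflow 11)
  25÷6 = 4 each, +1 to first 1
Round 2: Ashgrove=20 Briarlake=13 Fernhollow=16 Greywater=12 Hollowpine=13 Ironridge=23 → close Ashgrove (overflow 12)
  20÷5 = 4 each, +1 to first 0
Round 3: Briarlake=17 Fernhollow=20 Greywater=16 Hollowpine=17 Ironridge=27 → close Ironridge (overflow 15)
  27÷4 = 6 each, +1 to first 3
Round 4: Briarlake=24 Fernhollow=27 Greywater=23 Hollowpine=23 → close Briarlake (overflow 16)
  24÷3 = 8 each, +1 to first 0
Round 5: Fernhollow=35 Greywater=31 Hollowpine=31 → close Fernhollow (overflow 24)
  35÷2 = 17 each, +1 to first 1
Round 6: Greywater=49 Hollowpine=48 → close Greywater (overflow 40)
  49÷1 = 49 each, +1 to first 0

Closure order: Dunmere, Ashgrove, Ironridge, Briarlake, Fernhollow, Greywater
Last habitat: Hollowpine with 97 animals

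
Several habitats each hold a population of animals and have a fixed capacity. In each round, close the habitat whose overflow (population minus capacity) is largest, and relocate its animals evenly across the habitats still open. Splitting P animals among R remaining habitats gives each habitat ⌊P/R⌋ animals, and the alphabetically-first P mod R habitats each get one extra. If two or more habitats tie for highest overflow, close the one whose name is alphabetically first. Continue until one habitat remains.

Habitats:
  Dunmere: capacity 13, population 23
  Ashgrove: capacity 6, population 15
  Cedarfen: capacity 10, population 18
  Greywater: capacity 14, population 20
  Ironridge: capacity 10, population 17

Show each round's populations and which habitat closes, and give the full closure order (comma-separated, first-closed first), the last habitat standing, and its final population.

Round 1: Ashgrove=15 Cedarfen=18 Dunmere=23 Greywater=20 Ironridge=17 → close Dunmere (overflow 10)
  23÷4 = 5 each, +1 to first 3
Round 2: Ashgrove=21 Cedarfen=24 Greywater=26 Ironridge=22 → close Ashgrove (overflow 15)
  21÷3 = 7 each, +1 to first 0
Round 3: Cedarfen=31 Greywater=33 Ironridge=29 → close Cedarfen (overflow 21)
  31÷2 = 15 each, +1 to first 1
Round 4: Greywater=49 Ironridge=44 → close Greywater (overflow 35)
  49÷1 = 49 each, +1 to first 0

Closure order: Dunmere, Ashgrove, Cedarfen, Greywater
Last habitat: Ironridge with 93 animals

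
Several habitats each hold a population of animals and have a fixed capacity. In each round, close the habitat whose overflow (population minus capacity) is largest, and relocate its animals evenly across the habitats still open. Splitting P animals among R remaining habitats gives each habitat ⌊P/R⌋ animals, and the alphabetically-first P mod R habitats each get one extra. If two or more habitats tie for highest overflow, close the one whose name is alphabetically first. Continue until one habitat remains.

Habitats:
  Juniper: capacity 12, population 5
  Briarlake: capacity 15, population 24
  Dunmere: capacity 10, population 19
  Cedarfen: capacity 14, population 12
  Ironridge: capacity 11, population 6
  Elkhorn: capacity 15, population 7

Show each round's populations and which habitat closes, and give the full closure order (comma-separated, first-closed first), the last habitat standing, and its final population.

Round 1: Briarlake=24 Cedarfen=12 Dunmere=19 Elkhorn=7 Ironridge=6 Juniper=5 → close Briarlake (overflow 9)
  24÷5 = 4 each, +1 to first 4
Round 2: Cedarfen=17 Dunmere=24 Elkhorn=12 Ironridge=11 Juniper=9 → close Dunmere (overflow 14)
  24÷4 = 6 each, +1 to first 0
Round 3: Cedarfen=23 Elkhorn=18 Ironridge=17 Juniper=15 → close Cedarfen (overflow 9)
  23÷3 = 7 each, +1 to first 2
Round 4: Elkhorn=26 Ironridge=25 Juniper=22 → close Ironridge (overflow 14)
  25÷2 = 12 each, +1 to first 1
Round 5: Elkhorn=39 Juniper=34 → close Elkhorn (overflow 24)
  39÷1 = 39 each, +1 to first 0

Closure order: Briarlake, Dunmere, Cedarfen, Ironridge, Elkhorn
Last habitat: Juniper with 73 animals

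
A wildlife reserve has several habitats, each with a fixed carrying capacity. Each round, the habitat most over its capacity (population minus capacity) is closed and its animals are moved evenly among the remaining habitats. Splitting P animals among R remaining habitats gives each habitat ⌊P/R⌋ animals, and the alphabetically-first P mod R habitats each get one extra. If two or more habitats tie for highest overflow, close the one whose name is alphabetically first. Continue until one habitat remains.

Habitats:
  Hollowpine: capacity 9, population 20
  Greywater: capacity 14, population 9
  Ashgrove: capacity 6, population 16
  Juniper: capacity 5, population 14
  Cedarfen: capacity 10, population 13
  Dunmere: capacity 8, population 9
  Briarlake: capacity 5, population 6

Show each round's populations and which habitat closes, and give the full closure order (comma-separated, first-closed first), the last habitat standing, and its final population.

Round 1: Ashgrove=16 Briarlake=6 Cedarfen=13 Dunmere=9 Greywater=9 Hollowpine=20 Juniper=14 → close Hollowpine (overflow 11)
  20÷6 = 3 each, +1 to first 2
Round 2: Ashgrove=20 Briarlake=10 Cedarfen=16 Dunmere=12 Greywater=12 Juniper=17 → close Ashgrove (overflow 14)
  20÷5 = 4 each, +1 to first 0
Round 3: Briarlake=14 Cedarfen=20 Dunmere=16 Greywater=16 Juniper=21 → close Juniper (overflow 16)
  21÷4 = 5 each, +1 to first 1
Round 4: Briarlake=20 Cedarfen=25 Dunmere=21 Greywater=21 → close Briarlake (overflow 15)
  20÷3 = 6 each, +1 to first 2
Round 5: Cedarfen=32 Dunmere=28 Greywater=27 → close Cedarfen (overflow 22)
  32÷2 = 16 each, +1 to first 0
Round 6: Dunmere=44 Greywater=43 → close Dunmere (overflow 36)
  44÷1 = 44 each, +1 to first 0

Closure order: Hollowpine, Ashgrove, Juniper, Briarlake, Cedarfen, Dunmere
Last habitat: Greywater with 87 animals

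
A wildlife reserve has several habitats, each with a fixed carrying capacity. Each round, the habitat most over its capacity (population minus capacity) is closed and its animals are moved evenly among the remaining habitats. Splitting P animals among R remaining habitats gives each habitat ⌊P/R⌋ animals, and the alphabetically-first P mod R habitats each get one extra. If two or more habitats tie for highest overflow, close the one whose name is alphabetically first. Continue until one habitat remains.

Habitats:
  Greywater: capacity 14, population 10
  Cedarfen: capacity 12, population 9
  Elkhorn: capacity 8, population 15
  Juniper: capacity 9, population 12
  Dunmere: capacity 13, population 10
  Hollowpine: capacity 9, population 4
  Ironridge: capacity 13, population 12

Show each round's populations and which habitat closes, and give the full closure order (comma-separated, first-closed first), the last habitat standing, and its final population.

Closure order: Elkhorn, Juniper, Cedarfen, Dunmere, Greywater, Hollowpine
Last habitat: Ironridge with 72 animals

Round 1: Cedarfen=9 Dunmere=10 Elkhorn=15 Greywater=10 Hollowpine=4 Ironridge=12 Juniper=12 → close Elkhorn (overflow 7)
  15÷6 = 2 each, +1 to first 3
Round 2: Cedarfen=12 Dunmere=13 Greywater=13 Hollowpine=6 Ironridge=14 Juniper=14 → close Juniper (overflow 5)
  14÷5 = 2 each, +1 to first 4
Round 3: Cedarfen=15 Dunmere=16 Greywater=16 Hollowpine=9 Ironridge=16 → close Cedarfen (overflow 3)
  15÷4 = 3 each, +1 to first 3
Round 4: Dunmere=20 Greywater=20 Hollowpine=13 Ironridge=19 → close Dunmere (overflow 7)
  20÷3 = 6 each, +1 to first 2
Round 5: Greywater=27 Hollowpine=20 Ironridge=25 → close Greywater (overflow 13)
  27÷2 = 13 each, +1 to first 1
Round 6: Hollowpine=34 Ironridge=38 → close Hollowpine (overflow 25)
  34÷1 = 34 each, +1 to first 0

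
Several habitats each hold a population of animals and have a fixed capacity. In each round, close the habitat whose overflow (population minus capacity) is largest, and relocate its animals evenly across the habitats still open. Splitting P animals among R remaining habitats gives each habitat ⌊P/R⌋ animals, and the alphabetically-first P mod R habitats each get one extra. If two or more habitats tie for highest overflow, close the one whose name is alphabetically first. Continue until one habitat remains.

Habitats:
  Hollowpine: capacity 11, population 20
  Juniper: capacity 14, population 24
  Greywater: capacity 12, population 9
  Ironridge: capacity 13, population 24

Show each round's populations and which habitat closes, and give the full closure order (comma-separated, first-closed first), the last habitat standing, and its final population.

Round 1: Greywater=9 Hollowpine=20 Ironridge=24 Juniper=24 → close Ironridge (overflow 11)
  24÷3 = 8 each, +1 to first 0
Round 2: Greywater=17 Hollowpine=28 Juniper=32 → close Juniper (overflow 18)
  32÷2 = 16 each, +1 to first 0
Round 3: Greywater=33 Hollowpine=44 → close Hollowpine (overflow 33)
  44÷1 = 44 each, +1 to first 0

Closure order: Ironridge, Juniper, Hollowpine
Last habitat: Greywater with 77 animals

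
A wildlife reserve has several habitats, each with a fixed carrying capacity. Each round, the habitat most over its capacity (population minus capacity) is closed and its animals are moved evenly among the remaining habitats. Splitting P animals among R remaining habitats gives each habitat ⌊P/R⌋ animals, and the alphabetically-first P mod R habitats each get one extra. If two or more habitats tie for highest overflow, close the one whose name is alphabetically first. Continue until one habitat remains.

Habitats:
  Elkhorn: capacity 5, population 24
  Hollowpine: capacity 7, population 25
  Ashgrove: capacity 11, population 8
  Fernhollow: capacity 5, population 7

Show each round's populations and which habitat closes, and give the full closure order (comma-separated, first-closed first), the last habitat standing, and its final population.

Round 1: Ashgrove=8 Elkhorn=24 Fernhollow=7 Hollowpine=25 → close Elkhorn (overflow 19)
  24÷3 = 8 each, +1 to first 0
Round 2: Ashgrove=16 Fernhollow=15 Hollowpine=33 → close Hollowpine (overflow 26)
  33÷2 = 16 each, +1 to first 1
Round 3: Ashgrove=33 Fernhollow=31 → close Fernhollow (overflow 26)
  31÷1 = 31 each, +1 to first 0

Closure order: Elkhorn, Hollowpine, Fernhollow
Last habitat: Ashgrove with 64 animals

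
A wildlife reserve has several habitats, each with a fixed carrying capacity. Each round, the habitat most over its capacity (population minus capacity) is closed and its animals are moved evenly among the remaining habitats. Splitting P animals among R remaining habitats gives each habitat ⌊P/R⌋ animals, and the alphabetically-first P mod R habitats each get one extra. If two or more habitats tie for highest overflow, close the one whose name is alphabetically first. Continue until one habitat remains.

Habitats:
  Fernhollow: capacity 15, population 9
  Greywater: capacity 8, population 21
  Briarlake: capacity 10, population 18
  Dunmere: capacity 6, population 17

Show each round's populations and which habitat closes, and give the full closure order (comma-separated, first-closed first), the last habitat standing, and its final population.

Closure order: Greywater, Dunmere, Briarlake
Last habitat: Fernhollow with 65 animals

Round 1: Briarlake=18 Dunmere=17 Fernhollow=9 Greywater=21 → close Greywater (overflow 13)
  21÷3 = 7 each, +1 to first 0
Round 2: Briarlake=25 Dunmere=24 Fernhollow=16 → close Dunmere (overflow 18)
  24÷2 = 12 each, +1 to first 0
Round 3: Briarlake=37 Fernhollow=28 → close Briarlake (overflow 27)
  37÷1 = 37 each, +1 to first 0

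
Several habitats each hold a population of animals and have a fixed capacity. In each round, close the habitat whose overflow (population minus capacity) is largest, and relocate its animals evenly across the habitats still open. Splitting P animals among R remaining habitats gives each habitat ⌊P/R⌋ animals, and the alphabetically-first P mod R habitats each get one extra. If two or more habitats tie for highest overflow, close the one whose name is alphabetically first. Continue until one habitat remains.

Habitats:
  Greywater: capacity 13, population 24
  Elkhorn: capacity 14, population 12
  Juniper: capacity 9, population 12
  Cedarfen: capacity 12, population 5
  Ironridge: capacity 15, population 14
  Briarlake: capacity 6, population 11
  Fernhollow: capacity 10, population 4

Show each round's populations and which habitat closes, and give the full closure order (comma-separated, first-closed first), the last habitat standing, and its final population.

Closure order: Greywater, Briarlake, Juniper, Elkhorn, Ironridge, Cedarfen
Last habitat: Fernhollow with 82 animals

Round 1: Briarlake=11 Cedarfen=5 Elkhorn=12 Fernhollow=4 Greywater=24 Ironridge=14 Juniper=12 → close Greywater (overflow 11)
  24÷6 = 4 each, +1 to first 0
Round 2: Briarlake=15 Cedarfen=9 Elkhorn=16 Fernhollow=8 Ironridge=18 Juniper=16 → close Briarlake (overflow 9)
  15÷5 = 3 each, +1 to first 0
Round 3: Cedarfen=12 Elkhorn=19 Fernhollow=11 Ironridge=21 Juniper=19 → close Juniper (overflow 10)
  19÷4 = 4 each, +1 to first 3
Round 4: Cedarfen=17 Elkhorn=24 Fernhollow=16 Ironridge=25 → close Elkhorn (overflow 10)
  24÷3 = 8 each, +1 to first 0
Round 5: Cedarfen=25 Fernhollow=24 Ironridge=33 → close Ironridge (overflow 18)
  33÷2 = 16 each, +1 to first 1
Round 6: Cedarfen=42 Fernhollow=40 → close Cedarfen (overflow 30)
  42÷1 = 42 each, +1 to first 0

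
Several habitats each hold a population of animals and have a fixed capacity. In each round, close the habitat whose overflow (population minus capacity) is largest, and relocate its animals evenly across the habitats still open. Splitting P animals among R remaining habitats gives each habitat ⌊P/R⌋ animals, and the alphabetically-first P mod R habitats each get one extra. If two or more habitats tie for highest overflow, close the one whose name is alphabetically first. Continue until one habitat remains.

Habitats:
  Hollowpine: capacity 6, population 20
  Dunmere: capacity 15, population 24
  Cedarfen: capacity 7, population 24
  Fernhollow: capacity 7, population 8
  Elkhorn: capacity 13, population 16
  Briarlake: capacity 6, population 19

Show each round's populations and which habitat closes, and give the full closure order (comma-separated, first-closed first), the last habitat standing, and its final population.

Round 1: Briarlake=19 Cedarfen=24 Dunmere=24 Elkhorn=16 Fernhollow=8 Hollowpine=20 → close Cedarfen (overflow 17)
  24÷5 = 4 each, +1 to first 4
Round 2: Briarlake=24 Dunmere=29 Elkhorn=21 Fernhollow=13 Hollowpine=24 → close Briarlake (overflow 18)
  24÷4 = 6 each, +1 to first 0
Round 3: Dunmere=35 Elkhorn=27 Fernhollow=19 Hollowpine=30 → close Hollowpine (overflow 24)
  30÷3 = 10 each, +1 to first 0
Round 4: Dunmere=45 Elkhorn=37 Fernhollow=29 → close Dunmere (overflow 30)
  45÷2 = 22 each, +1 to first 1
Round 5: Elkhorn=60 Fernhollow=51 → close Elkhorn (overflow 47)
  60÷1 = 60 each, +1 to first 0

Closure order: Cedarfen, Briarlake, Hollowpine, Dunmere, Elkhorn
Last habitat: Fernhollow with 111 animals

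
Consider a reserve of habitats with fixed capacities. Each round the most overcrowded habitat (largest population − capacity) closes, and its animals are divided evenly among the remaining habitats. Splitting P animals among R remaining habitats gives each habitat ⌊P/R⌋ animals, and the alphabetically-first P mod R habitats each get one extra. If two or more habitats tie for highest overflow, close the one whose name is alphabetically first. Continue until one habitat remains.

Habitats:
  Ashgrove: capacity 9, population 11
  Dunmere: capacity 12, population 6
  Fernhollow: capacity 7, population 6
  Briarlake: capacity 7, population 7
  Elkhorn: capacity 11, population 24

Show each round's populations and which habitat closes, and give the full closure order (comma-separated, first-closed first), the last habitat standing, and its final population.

Round 1: Ashgrove=11 Briarlake=7 Dunmere=6 Elkhorn=24 Fernhollow=6 → close Elkhorn (overflow 13)
  24÷4 = 6 each, +1 to first 0
Round 2: Ashgrove=17 Briarlake=13 Dunmere=12 Fernhollow=12 → close Ashgrove (overflow 8)
  17÷3 = 5 each, +1 to first 2
Round 3: Briarlake=19 Dunmere=18 Fernhollow=17 → close Briarlake (overflow 12)
  19÷2 = 9 each, +1 to first 1
Round 4: Dunmere=28 Fernhollow=26 → close Fernhollow (overflow 19)
  26÷1 = 26 each, +1 to first 0

Closure order: Elkhorn, Ashgrove, Briarlake, Fernhollow
Last habitat: Dunmere with 54 animals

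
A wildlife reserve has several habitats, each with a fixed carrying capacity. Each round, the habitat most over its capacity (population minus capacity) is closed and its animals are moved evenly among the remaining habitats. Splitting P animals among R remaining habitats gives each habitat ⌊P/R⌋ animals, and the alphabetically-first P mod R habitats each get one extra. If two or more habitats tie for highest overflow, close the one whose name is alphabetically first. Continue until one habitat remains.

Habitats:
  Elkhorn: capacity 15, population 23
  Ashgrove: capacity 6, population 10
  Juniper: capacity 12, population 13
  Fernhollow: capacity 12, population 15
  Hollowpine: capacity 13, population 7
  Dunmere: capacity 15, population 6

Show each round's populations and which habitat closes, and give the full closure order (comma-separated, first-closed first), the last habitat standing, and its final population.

Closure order: Elkhorn, Ashgrove, Fernhollow, Juniper, Hollowpine
Last habitat: Dunmere with 74 animals

Round 1: Ashgrove=10 Dunmere=6 Elkhorn=23 Fernhollow=15 Hollowpine=7 Juniper=13 → close Elkhorn (overflow 8)
  23÷5 = 4 each, +1 to first 3
Round 2: Ashgrove=15 Dunmere=11 Fernhollow=20 Hollowpine=11 Juniper=17 → close Ashgrove (overflow 9)
  15÷4 = 3 each, +1 to first 3
Round 3: Dunmere=15 Fernhollow=24 Hollowpine=15 Juniper=20 → close Fernhollow (overflow 12)
  24÷3 = 8 each, +1 to first 0
Round 4: Dunmere=23 Hollowpine=23 Juniper=28 → close Juniper (overflow 16)
  28÷2 = 14 each, +1 to first 0
Round 5: Dunmere=37 Hollowpine=37 → close Hollowpine (overflow 24)
  37÷1 = 37 each, +1 to first 0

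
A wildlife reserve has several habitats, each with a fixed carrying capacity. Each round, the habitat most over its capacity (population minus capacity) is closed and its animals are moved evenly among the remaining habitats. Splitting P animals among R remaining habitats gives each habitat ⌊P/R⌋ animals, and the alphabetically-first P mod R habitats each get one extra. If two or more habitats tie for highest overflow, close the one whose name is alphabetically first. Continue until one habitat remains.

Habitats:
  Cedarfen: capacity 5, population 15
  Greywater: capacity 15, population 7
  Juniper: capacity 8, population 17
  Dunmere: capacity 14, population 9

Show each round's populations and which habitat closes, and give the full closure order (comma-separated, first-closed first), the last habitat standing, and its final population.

Closure order: Cedarfen, Juniper, Dunmere
Last habitat: Greywater with 48 animals

Round 1: Cedarfen=15 Dunmere=9 Greywater=7 Juniper=17 → close Cedarfen (overflow 10)
  15÷3 = 5 each, +1 to first 0
Round 2: Dunmere=14 Greywater=12 Juniper=22 → close Juniper (overflow 14)
  22÷2 = 11 each, +1 to first 0
Round 3: Dunmere=25 Greywater=23 → close Dunmere (overflow 11)
  25÷1 = 25 each, +1 to first 0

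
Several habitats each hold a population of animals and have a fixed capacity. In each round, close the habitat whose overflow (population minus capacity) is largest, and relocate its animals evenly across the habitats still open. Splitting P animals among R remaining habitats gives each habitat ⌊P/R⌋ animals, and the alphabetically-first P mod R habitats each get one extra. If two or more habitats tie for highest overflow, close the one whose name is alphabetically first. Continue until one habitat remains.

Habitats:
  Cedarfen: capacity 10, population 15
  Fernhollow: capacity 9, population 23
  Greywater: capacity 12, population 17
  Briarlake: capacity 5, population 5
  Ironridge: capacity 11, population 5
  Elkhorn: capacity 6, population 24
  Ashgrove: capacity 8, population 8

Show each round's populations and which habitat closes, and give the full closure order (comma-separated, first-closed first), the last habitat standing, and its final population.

Closure order: Elkhorn, Fernhollow, Cedarfen, Greywater, Ashgrove, Briarlake
Last habitat: Ironridge with 97 animals

Round 1: Ashgrove=8 Briarlake=5 Cedarfen=15 Elkhorn=24 Fernhollow=23 Greywater=17 Ironridge=5 → close Elkhorn (overflow 18)
  24÷6 = 4 each, +1 to first 0
Round 2: Ashgrove=12 Briarlake=9 Cedarfen=19 Fernhollow=27 Greywater=21 Ironridge=9 → close Fernhollow (overflow 18)
  27÷5 = 5 each, +1 to first 2
Round 3: Ashgrove=18 Briarlake=15 Cedarfen=24 Greywater=26 Ironridge=14 → close Cedarfen (overflow 14)
  24÷4 = 6 each, +1 to first 0
Round 4: Ashgrove=24 Briarlake=21 Greywater=32 Ironridge=20 → close Greywater (overflow 20)
  32÷3 = 10 each, +1 to first 2
Round 5: Ashgrove=35 Briarlake=32 Ironridge=30 → close Ashgrove (overflow 27)
  35÷2 = 17 each, +1 to first 1
Round 6: Briarlake=50 Ironridge=47 → close Briarlake (overflow 45)
  50÷1 = 50 each, +1 to first 0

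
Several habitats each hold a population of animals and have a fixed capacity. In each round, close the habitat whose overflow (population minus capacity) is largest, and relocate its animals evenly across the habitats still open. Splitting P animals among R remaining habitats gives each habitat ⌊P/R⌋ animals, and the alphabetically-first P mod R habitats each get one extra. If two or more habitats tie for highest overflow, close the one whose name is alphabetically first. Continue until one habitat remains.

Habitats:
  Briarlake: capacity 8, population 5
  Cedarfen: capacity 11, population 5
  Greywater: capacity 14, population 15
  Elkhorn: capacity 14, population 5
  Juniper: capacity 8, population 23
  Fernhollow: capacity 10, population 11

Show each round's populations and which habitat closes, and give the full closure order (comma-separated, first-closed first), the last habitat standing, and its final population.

Round 1: Briarlake=5 Cedarfen=5 Elkhorn=5 Fernhollow=11 Greywater=15 Juniper=23 → close Juniper (overflow 15)
  23÷5 = 4 each, +1 to first 3
Round 2: Briarlake=10 Cedarfen=10 Elkhorn=10 Fernhollow=15 Greywater=19 → close Fernhollow (overflow 5)
  15÷4 = 3 each, +1 to first 3
Round 3: Briarlake=14 Cedarfen=14 Elkhorn=14 Greywater=22 → close Greywater (overflow 8)
  22÷3 = 7 each, +1 to first 1
Round 4: Briarlake=22 Cedarfen=21 Elkhorn=21 → close Briarlake (overflow 14)
  22÷2 = 11 each, +1 to first 0
Round 5: Cedarfen=32 Elkhorn=32 → close Cedarfen (overflow 21)
  32÷1 = 32 each, +1 to first 0

Closure order: Juniper, Fernhollow, Greywater, Briarlake, Cedarfen
Last habitat: Elkhorn with 64 animals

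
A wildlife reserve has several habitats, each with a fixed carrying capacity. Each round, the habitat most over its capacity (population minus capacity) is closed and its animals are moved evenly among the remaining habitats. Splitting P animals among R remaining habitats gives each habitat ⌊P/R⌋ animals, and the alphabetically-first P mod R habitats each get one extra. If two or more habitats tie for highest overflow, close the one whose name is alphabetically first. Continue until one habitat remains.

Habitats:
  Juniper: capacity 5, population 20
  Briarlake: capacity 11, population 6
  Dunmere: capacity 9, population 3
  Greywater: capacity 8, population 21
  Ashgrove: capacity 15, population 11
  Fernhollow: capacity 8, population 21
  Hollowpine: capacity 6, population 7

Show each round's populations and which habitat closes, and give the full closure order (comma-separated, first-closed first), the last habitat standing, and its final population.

Closure order: Juniper, Fernhollow, Greywater, Hollowpine, Ashgrove, Briarlake
Last habitat: Dunmere with 89 animals

Round 1: Ashgrove=11 Briarlake=6 Dunmere=3 Fernhollow=21 Greywater=21 Hollowpine=7 Juniper=20 → close Juniper (overflow 15)
  20÷6 = 3 each, +1 to first 2
Round 2: Ashgrove=15 Briarlake=10 Dunmere=6 Fernhollow=24 Greywater=24 Hollowpine=10 → close Fernhollow (overflow 16)
  24÷5 = 4 each, +1 to first 4
Round 3: Ashgrove=20 Briarlake=15 Dunmere=11 Greywater=29 Hollowpine=14 → close Greywater (overflow 21)
  29÷4 = 7 each, +1 to first 1
Round 4: Ashgrove=28 Briarlake=22 Dunmere=18 Hollowpine=21 → close Hollowpine (overflow 15)
  21÷3 = 7 each, +1 to first 0
Round 5: Ashgrove=35 Briarlake=29 Dunmere=25 → close Ashgrove (overflow 20)
  35÷2 = 17 each, +1 to first 1
Round 6: Briarlake=47 Dunmere=42 → close Briarlake (overflow 36)
  47÷1 = 47 each, +1 to first 0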